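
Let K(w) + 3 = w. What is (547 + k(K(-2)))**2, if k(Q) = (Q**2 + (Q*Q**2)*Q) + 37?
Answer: 1522756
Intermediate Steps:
K(w) = -3 + w
k(Q) = 37 + Q**2 + Q**4 (k(Q) = (Q**2 + Q**3*Q) + 37 = (Q**2 + Q**4) + 37 = 37 + Q**2 + Q**4)
(547 + k(K(-2)))**2 = (547 + (37 + (-3 - 2)**2 + (-3 - 2)**4))**2 = (547 + (37 + (-5)**2 + (-5)**4))**2 = (547 + (37 + 25 + 625))**2 = (547 + 687)**2 = 1234**2 = 1522756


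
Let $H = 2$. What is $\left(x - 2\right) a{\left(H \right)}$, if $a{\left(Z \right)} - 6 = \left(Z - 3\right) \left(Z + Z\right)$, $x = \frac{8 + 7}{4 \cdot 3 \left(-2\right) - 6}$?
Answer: $-5$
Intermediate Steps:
$x = - \frac{1}{2}$ ($x = \frac{15}{12 \left(-2\right) - 6} = \frac{15}{-24 - 6} = \frac{15}{-30} = 15 \left(- \frac{1}{30}\right) = - \frac{1}{2} \approx -0.5$)
$a{\left(Z \right)} = 6 + 2 Z \left(-3 + Z\right)$ ($a{\left(Z \right)} = 6 + \left(Z - 3\right) \left(Z + Z\right) = 6 + \left(-3 + Z\right) 2 Z = 6 + 2 Z \left(-3 + Z\right)$)
$\left(x - 2\right) a{\left(H \right)} = \left(- \frac{1}{2} - 2\right) \left(6 - 12 + 2 \cdot 2^{2}\right) = - \frac{5 \left(6 - 12 + 2 \cdot 4\right)}{2} = - \frac{5 \left(6 - 12 + 8\right)}{2} = \left(- \frac{5}{2}\right) 2 = -5$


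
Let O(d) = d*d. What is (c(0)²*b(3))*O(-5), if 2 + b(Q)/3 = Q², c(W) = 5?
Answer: 13125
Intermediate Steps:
b(Q) = -6 + 3*Q²
O(d) = d²
(c(0)²*b(3))*O(-5) = (5²*(-6 + 3*3²))*(-5)² = (25*(-6 + 3*9))*25 = (25*(-6 + 27))*25 = (25*21)*25 = 525*25 = 13125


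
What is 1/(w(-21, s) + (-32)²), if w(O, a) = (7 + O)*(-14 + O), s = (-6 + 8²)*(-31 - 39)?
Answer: 1/1514 ≈ 0.00066050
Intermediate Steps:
s = -4060 (s = (-6 + 64)*(-70) = 58*(-70) = -4060)
w(O, a) = (-14 + O)*(7 + O)
1/(w(-21, s) + (-32)²) = 1/((-98 + (-21)² - 7*(-21)) + (-32)²) = 1/((-98 + 441 + 147) + 1024) = 1/(490 + 1024) = 1/1514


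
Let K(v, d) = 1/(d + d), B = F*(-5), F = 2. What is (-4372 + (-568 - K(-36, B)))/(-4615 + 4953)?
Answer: -98799/6760 ≈ -14.615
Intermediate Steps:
B = -10 (B = 2*(-5) = -10)
K(v, d) = 1/(2*d)
(-4372 + (-568 - K(-36, B)))/(-4615 + 4953) = (-4372 + (-568 - 1/(2*(-10))))/(-4615 + 4953) = (-4372 + (-568 - (-1)/(2*10)))/338 = (-4372 + (-568 - 1*(-1/20)))*(1/338) = (-4372 + (-568 + 1/20))*(1/338) = (-4372 - 11359/20)*(1/338) = -98799/20*1/338 = -98799/6760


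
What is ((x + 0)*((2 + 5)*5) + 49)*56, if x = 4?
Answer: 10584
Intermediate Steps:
((x + 0)*((2 + 5)*5) + 49)*56 = ((4 + 0)*((2 + 5)*5) + 49)*56 = (4*(7*5) + 49)*56 = (4*35 + 49)*56 = (140 + 49)*56 = 189*56 = 10584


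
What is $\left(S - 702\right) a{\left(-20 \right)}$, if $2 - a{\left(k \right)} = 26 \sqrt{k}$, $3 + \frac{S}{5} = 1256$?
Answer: $11126 - 289276 i \sqrt{5} \approx 11126.0 - 6.4684 \cdot 10^{5} i$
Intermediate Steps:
$S = 6265$ ($S = -15 + 5 \cdot 1256 = -15 + 6280 = 6265$)
$a{\left(k \right)} = 2 - 26 \sqrt{k}$
$\left(S - 702\right) a{\left(-20 \right)} = \left(6265 - 702\right) \left(2 - 26 \sqrt{-20}\right) = 5563 \left(2 - 26 \cdot 2 i \sqrt{5}\right) = 5563 \left(2 - 52 i \sqrt{5}\right) = 11126 - 289276 i \sqrt{5}$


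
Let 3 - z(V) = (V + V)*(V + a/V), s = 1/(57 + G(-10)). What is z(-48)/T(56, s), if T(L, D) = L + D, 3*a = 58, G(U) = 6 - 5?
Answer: -807998/9747 ≈ -82.897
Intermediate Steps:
G(U) = 1
a = 58/3 (a = (⅓)*58 = 58/3 ≈ 19.333)
s = 1/58 (s = 1/(57 + 1) = 1/58 ≈ 0.017241)
T(L, D) = D + L
z(V) = 3 - 2*V*(V + 58/(3*V)) (z(V) = 3 - (V + V)*(V + 58/(3*V)) = 3 - 2*V*(V + 58/(3*V)))
z(-48)/T(56, s) = (-107/3 - 2*(-48)²)/(1/58 + 56) = (-107/3 - 2*2304)/(3249/58) = (-107/3 - 4608)*(58/3249) = -13931/3*58/3249 = -807998/9747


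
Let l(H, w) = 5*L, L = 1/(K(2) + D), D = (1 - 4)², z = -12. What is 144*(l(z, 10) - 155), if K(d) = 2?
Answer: -244800/11 ≈ -22255.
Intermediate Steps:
D = 9 (D = (-3)² = 9)
L = 1/11 (L = 1/(2 + 9) = 1/11 ≈ 0.090909)
l(H, w) = 5/11 (l(H, w) = 5*(1/11) = 5/11)
144*(l(z, 10) - 155) = 144*(5/11 - 155) = 144*(-1700/11) = -244800/11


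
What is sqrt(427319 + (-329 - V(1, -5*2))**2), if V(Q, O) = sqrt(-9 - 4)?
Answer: sqrt(535547 + 658*I*sqrt(13)) ≈ 731.81 + 1.621*I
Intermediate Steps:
V(Q, O) = I*sqrt(13) (V(Q, O) = sqrt(-13) = I*sqrt(13))
sqrt(427319 + (-329 - V(1, -5*2))**2) = sqrt(427319 + (-329 - I*sqrt(13))**2)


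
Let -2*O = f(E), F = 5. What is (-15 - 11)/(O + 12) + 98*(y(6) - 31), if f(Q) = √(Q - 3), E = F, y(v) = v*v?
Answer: 140006/287 - 26*√2/287 ≈ 487.70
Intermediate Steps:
y(v) = v²
E = 5
f(Q) = √(-3 + Q)
O = -√2/2 (O = -√(-3 + 5)/2 = -√2/2 ≈ -0.70711)
(-15 - 11)/(O + 12) + 98*(y(6) - 31) = (-15 - 11)/(-√2/2 + 12) + 98*(6² - 31) = -26/(12 - √2/2) + 98*(36 - 31) = -26/(12 - √2/2) + 98*5 = -26/(12 - √2/2) + 490 = 490 - 26/(12 - √2/2)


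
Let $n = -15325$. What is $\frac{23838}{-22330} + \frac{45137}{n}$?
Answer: $- \frac{4735264}{1180025} \approx -4.0128$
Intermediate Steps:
$\frac{23838}{-22330} + \frac{45137}{n} = \frac{23838}{-22330} + \frac{45137}{-15325} = 23838 \left(- \frac{1}{22330}\right) + 45137 \left(- \frac{1}{15325}\right) = - \frac{411}{385} - \frac{45137}{15325} = - \frac{4735264}{1180025}$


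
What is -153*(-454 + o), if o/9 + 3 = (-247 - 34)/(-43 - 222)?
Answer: 19115208/265 ≈ 72133.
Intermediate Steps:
o = -4626/265 (o = -27 + 9*((-247 - 34)/(-43 - 222)) = -27 + 9*(-281/(-265)) = -27 + 9*(-281*(-1/265)) = -27 + 9*(281/265) = -27 + 2529/265 = -4626/265 ≈ -17.457)
-153*(-454 + o) = -153*(-454 - 4626/265) = -153*(-124936/265) = 19115208/265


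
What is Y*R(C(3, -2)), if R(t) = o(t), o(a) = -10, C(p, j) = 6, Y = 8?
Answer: -80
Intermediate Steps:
R(t) = -10
Y*R(C(3, -2)) = 8*(-10) = -80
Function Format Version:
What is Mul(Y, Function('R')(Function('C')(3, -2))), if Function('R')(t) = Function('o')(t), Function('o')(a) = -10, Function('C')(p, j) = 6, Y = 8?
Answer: -80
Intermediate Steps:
Function('R')(t) = -10
Mul(Y, Function('R')(Function('C')(3, -2))) = Mul(8, -10) = -80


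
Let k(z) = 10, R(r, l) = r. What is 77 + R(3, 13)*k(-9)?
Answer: 107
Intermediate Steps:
77 + R(3, 13)*k(-9) = 77 + 3*10 = 77 + 30 = 107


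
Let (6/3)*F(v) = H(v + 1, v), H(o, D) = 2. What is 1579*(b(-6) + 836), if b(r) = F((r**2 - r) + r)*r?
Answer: 1310570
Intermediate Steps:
F(v) = 1 (F(v) = (1/2)*2 = 1)
b(r) = r (b(r) = 1*r = r)
1579*(b(-6) + 836) = 1579*(-6 + 836) = 1579*830 = 1310570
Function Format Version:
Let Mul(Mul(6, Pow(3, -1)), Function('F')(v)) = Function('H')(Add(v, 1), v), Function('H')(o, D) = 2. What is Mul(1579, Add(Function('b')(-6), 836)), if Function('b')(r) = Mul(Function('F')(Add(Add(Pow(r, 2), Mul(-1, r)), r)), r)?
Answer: 1310570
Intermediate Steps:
Function('F')(v) = 1 (Function('F')(v) = Mul(Rational(1, 2), 2) = 1)
Function('b')(r) = r (Function('b')(r) = Mul(1, r) = r)
Mul(1579, Add(Function('b')(-6), 836)) = Mul(1579, Add(-6, 836)) = Mul(1579, 830) = 1310570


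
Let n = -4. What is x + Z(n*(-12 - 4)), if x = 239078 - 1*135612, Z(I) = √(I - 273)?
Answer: 103466 + I*√209 ≈ 1.0347e+5 + 14.457*I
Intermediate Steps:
Z(I) = √(-273 + I)
x = 103466 (x = 239078 - 135612 = 103466)
x + Z(n*(-12 - 4)) = 103466 + √(-273 - 4*(-12 - 4)) = 103466 + √(-273 - 4*(-16)) = 103466 + √(-273 + 64) = 103466 + √(-209) = 103466 + I*√209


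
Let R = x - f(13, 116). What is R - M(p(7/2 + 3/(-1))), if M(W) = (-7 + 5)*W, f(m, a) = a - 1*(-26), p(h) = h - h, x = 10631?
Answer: 10489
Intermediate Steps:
p(h) = 0
f(m, a) = 26 + a (f(m, a) = a + 26 = 26 + a)
M(W) = -2*W
R = 10489 (R = 10631 - (26 + 116) = 10631 - 1*142 = 10631 - 142 = 10489)
R - M(p(7/2 + 3/(-1))) = 10489 - (-2)*0 = 10489 - 1*0 = 10489 + 0 = 10489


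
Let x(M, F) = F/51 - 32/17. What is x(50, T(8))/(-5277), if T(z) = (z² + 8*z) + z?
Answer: -40/269127 ≈ -0.00014863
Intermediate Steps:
T(z) = z² + 9*z
x(M, F) = -32/17 + F/51 (x(M, F) = F*(1/51) - 32*1/17 = F/51 - 32/17 = -32/17 + F/51)
x(50, T(8))/(-5277) = (-32/17 + (8*(9 + 8))/51)/(-5277) = (-32/17 + (8*17)/51)*(-1/5277) = (-32/17 + (1/51)*136)*(-1/5277) = (-32/17 + 8/3)*(-1/5277) = (40/51)*(-1/5277) = -40/269127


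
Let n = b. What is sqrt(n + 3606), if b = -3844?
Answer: I*sqrt(238) ≈ 15.427*I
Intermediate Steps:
n = -3844
sqrt(n + 3606) = sqrt(-3844 + 3606) = sqrt(-238) = I*sqrt(238)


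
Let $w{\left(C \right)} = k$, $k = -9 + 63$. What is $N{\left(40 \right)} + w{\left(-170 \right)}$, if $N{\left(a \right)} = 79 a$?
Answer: $3214$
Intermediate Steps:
$k = 54$
$w{\left(C \right)} = 54$
$N{\left(40 \right)} + w{\left(-170 \right)} = 79 \cdot 40 + 54 = 3160 + 54 = 3214$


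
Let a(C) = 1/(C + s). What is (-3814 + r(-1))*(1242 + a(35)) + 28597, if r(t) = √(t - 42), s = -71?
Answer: -84749131/18 + 44711*I*√43/36 ≈ -4.7083e+6 + 8144.2*I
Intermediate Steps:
a(C) = 1/(-71 + C) (a(C) = 1/(C - 71) = 1/(-71 + C))
r(t) = √(-42 + t)
(-3814 + r(-1))*(1242 + a(35)) + 28597 = (-3814 + √(-42 - 1))*(1242 + 1/(-71 + 35)) + 28597 = (-3814 + √(-43))*(1242 + 1/(-36)) + 28597 = (-3814 + I*√43)*(1242 - 1/36) + 28597 = (-3814 + I*√43)*(44711/36) + 28597 = (-85263877/18 + 44711*I*√43/36) + 28597 = -84749131/18 + 44711*I*√43/36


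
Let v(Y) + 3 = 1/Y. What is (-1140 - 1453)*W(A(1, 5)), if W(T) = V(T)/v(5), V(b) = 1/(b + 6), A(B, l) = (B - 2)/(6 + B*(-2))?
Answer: 25930/161 ≈ 161.06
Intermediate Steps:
A(B, l) = (-2 + B)/(6 - 2*B)
v(Y) = -3 + 1/Y
V(b) = 1/(6 + b)
W(T) = -5/(14*(6 + T)) (W(T) = 1/((6 + T)*(-3 + 1/5)) = 1/((6 + T)*(-3 + ⅕)) = 1/((6 + T)*(-14/5)) = -5/14/(6 + T) = -5/(14*(6 + T)))
(-1140 - 1453)*W(A(1, 5)) = (-1140 - 1453)*(-5/(84 + 14*((2 - 1*1)/(2*(-3 + 1))))) = -(-12965)/(84 + 14*((½)*(2 - 1)/(-2))) = -(-12965)/(84 + 14*((½)*(-½)*1)) = -(-12965)/(84 + 14*(-¼)) = -(-12965)/(84 - 7/2) = -(-12965)/161/2 = -(-12965)*2/161 = -2593*(-10/161) = 25930/161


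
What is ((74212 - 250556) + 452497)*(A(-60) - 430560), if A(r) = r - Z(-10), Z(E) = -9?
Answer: -118914519483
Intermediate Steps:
A(r) = 9 + r (A(r) = r - 1*(-9) = r + 9 = 9 + r)
((74212 - 250556) + 452497)*(A(-60) - 430560) = ((74212 - 250556) + 452497)*((9 - 60) - 430560) = (-176344 + 452497)*(-51 - 430560) = 276153*(-430611) = -118914519483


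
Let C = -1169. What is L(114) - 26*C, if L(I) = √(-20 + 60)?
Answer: 30394 + 2*√10 ≈ 30400.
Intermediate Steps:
L(I) = 2*√10 (L(I) = √40 = 2*√10)
L(114) - 26*C = 2*√10 - 26*(-1169) = 2*√10 - 1*(-30394) = 2*√10 + 30394 = 30394 + 2*√10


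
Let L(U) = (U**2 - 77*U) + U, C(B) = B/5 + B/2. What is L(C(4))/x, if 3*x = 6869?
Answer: -15372/171725 ≈ -0.089515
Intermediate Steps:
C(B) = 7*B/10 (C(B) = B*(1/5) + B*(1/2) = B/5 + B/2 = 7*B/10)
x = 6869/3 (x = (1/3)*6869 = 6869/3 ≈ 2289.7)
L(U) = U**2 - 76*U
L(C(4))/x = (((7/10)*4)*(-76 + (7/10)*4))/(6869/3) = (14*(-76 + 14/5)/5)*(3/6869) = ((14/5)*(-366/5))*(3/6869) = -5124/25*3/6869 = -15372/171725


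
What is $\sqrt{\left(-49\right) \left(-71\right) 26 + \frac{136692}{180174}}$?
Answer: $\frac{2 \sqrt{20391687538123}}{30029} \approx 300.76$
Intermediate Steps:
$\sqrt{\left(-49\right) \left(-71\right) 26 + \frac{136692}{180174}} = \sqrt{3479 \cdot 26 + 136692 \cdot \frac{1}{180174}} = \sqrt{90454 + \frac{22782}{30029}} = \sqrt{\frac{2716265948}{30029}} = \frac{2 \sqrt{20391687538123}}{30029}$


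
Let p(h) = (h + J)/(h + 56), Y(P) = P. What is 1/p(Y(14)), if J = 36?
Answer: 7/5 ≈ 1.4000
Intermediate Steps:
p(h) = (36 + h)/(56 + h) (p(h) = (h + 36)/(h + 56) = (36 + h)/(56 + h))
1/p(Y(14)) = 1/((36 + 14)/(56 + 14)) = 1/(50/70) = 1/((1/70)*50) = 1/(5/7) = 7/5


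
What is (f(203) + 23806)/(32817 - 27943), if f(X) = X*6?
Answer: 12512/2437 ≈ 5.1342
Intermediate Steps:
f(X) = 6*X
(f(203) + 23806)/(32817 - 27943) = (6*203 + 23806)/(32817 - 27943) = (1218 + 23806)/4874 = 25024*(1/4874) = 12512/2437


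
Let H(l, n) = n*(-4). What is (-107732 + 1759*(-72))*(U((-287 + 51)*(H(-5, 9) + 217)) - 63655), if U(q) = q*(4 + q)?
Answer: -427608060470060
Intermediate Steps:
H(l, n) = -4*n
(-107732 + 1759*(-72))*(U((-287 + 51)*(H(-5, 9) + 217)) - 63655) = (-107732 + 1759*(-72))*(((-287 + 51)*(-4*9 + 217))*(4 + (-287 + 51)*(-4*9 + 217)) - 63655) = (-107732 - 126648)*((-236*(-36 + 217))*(4 - 236*(-36 + 217)) - 63655) = -234380*((-236*181)*(4 - 236*181) - 63655) = -234380*(-42716*(4 - 42716) - 63655) = -234380*(-42716*(-42712) - 63655) = -234380*(1824485792 - 63655) = -234380*1824422137 = -427608060470060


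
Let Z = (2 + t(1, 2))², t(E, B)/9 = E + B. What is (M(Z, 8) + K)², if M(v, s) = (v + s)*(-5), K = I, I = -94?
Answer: 18826921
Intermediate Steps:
K = -94
t(E, B) = 9*B + 9*E (t(E, B) = 9*(E + B) = 9*(B + E) = 9*B + 9*E)
Z = 841 (Z = (2 + (9*2 + 9*1))² = (2 + (18 + 9))² = (2 + 27)² = 29² = 841)
M(v, s) = -5*s - 5*v (M(v, s) = (s + v)*(-5) = -5*s - 5*v)
(M(Z, 8) + K)² = ((-5*8 - 5*841) - 94)² = ((-40 - 4205) - 94)² = (-4245 - 94)² = (-4339)² = 18826921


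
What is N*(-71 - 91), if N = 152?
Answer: -24624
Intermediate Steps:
N*(-71 - 91) = 152*(-71 - 91) = 152*(-162) = -24624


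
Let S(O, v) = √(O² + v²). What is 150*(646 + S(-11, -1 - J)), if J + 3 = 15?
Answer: 96900 + 150*√290 ≈ 99454.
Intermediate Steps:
J = 12 (J = -3 + 15 = 12)
150*(646 + S(-11, -1 - J)) = 150*(646 + √((-11)² + (-1 - 1*12)²)) = 150*(646 + √(121 + (-1 - 12)²)) = 150*(646 + √(121 + (-13)²)) = 150*(646 + √(121 + 169)) = 150*(646 + √290) = 96900 + 150*√290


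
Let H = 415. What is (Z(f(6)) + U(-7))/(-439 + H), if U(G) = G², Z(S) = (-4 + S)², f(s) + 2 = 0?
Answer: -85/24 ≈ -3.5417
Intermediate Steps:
f(s) = -2 (f(s) = -2 + 0 = -2)
(Z(f(6)) + U(-7))/(-439 + H) = ((-4 - 2)² + (-7)²)/(-439 + 415) = ((-6)² + 49)/(-24) = (36 + 49)*(-1/24) = 85*(-1/24) = -85/24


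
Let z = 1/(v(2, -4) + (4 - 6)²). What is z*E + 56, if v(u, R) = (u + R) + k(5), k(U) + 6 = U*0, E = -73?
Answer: 297/4 ≈ 74.250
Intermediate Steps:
k(U) = -6 (k(U) = -6 + U*0 = -6 + 0 = -6)
v(u, R) = -6 + R + u (v(u, R) = (u + R) - 6 = (R + u) - 6 = -6 + R + u)
z = -¼ (z = 1/((-6 - 4 + 2) + (4 - 6)²) = 1/(-8 + (-2)²) = 1/(-8 + 4) = 1/(-4) = -¼ ≈ -0.25000)
z*E + 56 = -¼*(-73) + 56 = 73/4 + 56 = 297/4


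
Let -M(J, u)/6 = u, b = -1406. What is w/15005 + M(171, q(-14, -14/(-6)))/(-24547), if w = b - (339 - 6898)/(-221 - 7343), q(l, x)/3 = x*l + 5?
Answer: -317739870381/2786030987540 ≈ -0.11405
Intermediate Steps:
q(l, x) = 15 + 3*l*x (q(l, x) = 3*(x*l + 5) = 3*(l*x + 5) = 3*(5 + l*x) = 15 + 3*l*x)
M(J, u) = -6*u
w = -10641543/7564 (w = -1406 - (339 - 6898)/(-221 - 7343) = -1406 - (-6559)/(-7564) = -1406 - (-6559)*(-1)/7564 = -1406 - 1*6559/7564 = -1406 - 6559/7564 = -10641543/7564 ≈ -1406.9)
w/15005 + M(171, q(-14, -14/(-6)))/(-24547) = -10641543/7564/15005 - 6*(15 + 3*(-14)*(-14/(-6)))/(-24547) = -10641543/7564*1/15005 - 6*(15 + 3*(-14)*(-14*(-1/6)))*(-1/24547) = -10641543/113497820 - 6*(15 + 3*(-14)*(7/3))*(-1/24547) = -10641543/113497820 - 6*(15 - 98)*(-1/24547) = -10641543/113497820 - 6*(-83)*(-1/24547) = -10641543/113497820 + 498*(-1/24547) = -10641543/113497820 - 498/24547 = -317739870381/2786030987540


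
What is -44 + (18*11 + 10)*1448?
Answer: 301140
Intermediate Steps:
-44 + (18*11 + 10)*1448 = -44 + (198 + 10)*1448 = -44 + 208*1448 = -44 + 301184 = 301140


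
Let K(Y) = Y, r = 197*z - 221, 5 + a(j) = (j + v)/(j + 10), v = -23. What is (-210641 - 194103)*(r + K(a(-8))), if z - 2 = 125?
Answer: -10028544460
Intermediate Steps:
z = 127 (z = 2 + 125 = 127)
a(j) = -5 + (-23 + j)/(10 + j) (a(j) = -5 + (j - 23)/(j + 10) = -5 + (-23 + j)/(10 + j))
r = 24798 (r = 197*127 - 221 = 25019 - 221 = 24798)
(-210641 - 194103)*(r + K(a(-8))) = (-210641 - 194103)*(24798 + (-73 - 4*(-8))/(10 - 8)) = -404744*(24798 + (-73 + 32)/2) = -404744*(24798 + (½)*(-41)) = -404744*(24798 - 41/2) = -404744*49555/2 = -10028544460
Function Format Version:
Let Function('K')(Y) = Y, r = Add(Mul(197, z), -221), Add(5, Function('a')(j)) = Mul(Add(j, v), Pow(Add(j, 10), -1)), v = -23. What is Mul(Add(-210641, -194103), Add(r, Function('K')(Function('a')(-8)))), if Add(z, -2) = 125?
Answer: -10028544460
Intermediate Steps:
z = 127 (z = Add(2, 125) = 127)
Function('a')(j) = Add(-5, Mul(Pow(Add(10, j), -1), Add(-23, j))) (Function('a')(j) = Add(-5, Mul(Add(j, -23), Pow(Add(j, 10), -1))) = Add(-5, Mul(Add(-23, j), Pow(Add(10, j), -1))) = Add(-5, Mul(Pow(Add(10, j), -1), Add(-23, j))))
r = 24798 (r = Add(Mul(197, 127), -221) = Add(25019, -221) = 24798)
Mul(Add(-210641, -194103), Add(r, Function('K')(Function('a')(-8)))) = Mul(Add(-210641, -194103), Add(24798, Mul(Pow(Add(10, -8), -1), Add(-73, Mul(-4, -8))))) = Mul(-404744, Add(24798, Mul(Pow(2, -1), Add(-73, 32)))) = Mul(-404744, Add(24798, Mul(Rational(1, 2), -41))) = Mul(-404744, Add(24798, Rational(-41, 2))) = Mul(-404744, Rational(49555, 2)) = -10028544460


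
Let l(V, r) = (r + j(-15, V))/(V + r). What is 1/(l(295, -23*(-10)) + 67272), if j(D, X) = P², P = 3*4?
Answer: 525/35318174 ≈ 1.4865e-5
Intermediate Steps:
P = 12
j(D, X) = 144 (j(D, X) = 12² = 144)
l(V, r) = (144 + r)/(V + r) (l(V, r) = (r + 144)/(V + r) = (144 + r)/(V + r))
1/(l(295, -23*(-10)) + 67272) = 1/((144 - 23*(-10))/(295 - 23*(-10)) + 67272) = 1/((144 + 230)/(295 + 230) + 67272) = 1/(374/525 + 67272) = 1/(35318174/525) = 525/35318174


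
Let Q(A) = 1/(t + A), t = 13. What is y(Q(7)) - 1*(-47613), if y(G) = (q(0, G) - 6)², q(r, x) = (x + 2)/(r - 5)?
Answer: 476540881/10000 ≈ 47654.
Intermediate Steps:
q(r, x) = (2 + x)/(-5 + r)
Q(A) = 1/(13 + A)
y(G) = (-32/5 - G/5)² (y(G) = ((2 + G)/(-5 + 0) - 6)² = ((2 + G)/(-5) - 6)² = (-(2 + G)/5 - 6)² = ((-⅖ - G/5) - 6)² = (-32/5 - G/5)²)
y(Q(7)) - 1*(-47613) = (32 + 1/(13 + 7))²/25 - 1*(-47613) = (32 + 1/20)²/25 + 47613 = (641/20)²/25 + 47613 = (1/25)*(410881/400) + 47613 = 410881/10000 + 47613 = 476540881/10000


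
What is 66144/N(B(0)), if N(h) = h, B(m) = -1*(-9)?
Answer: 22048/3 ≈ 7349.3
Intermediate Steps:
B(m) = 9
66144/N(B(0)) = 66144/9 = 66144*(⅑) = 22048/3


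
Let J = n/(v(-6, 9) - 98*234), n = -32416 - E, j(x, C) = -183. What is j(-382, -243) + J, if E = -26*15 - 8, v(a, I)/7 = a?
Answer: -298016/1641 ≈ -181.61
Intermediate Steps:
v(a, I) = 7*a
E = -398 (E = -390 - 8 = -398)
n = -32018 (n = -32416 - 1*(-398) = -32416 + 398 = -32018)
J = 2287/1641 (J = -32018/(7*(-6) - 98*234) = -32018/(-42 - 22932) = -32018/(-22974) = -32018*(-1/22974) = 2287/1641 ≈ 1.3937)
j(-382, -243) + J = -183 + 2287/1641 = -298016/1641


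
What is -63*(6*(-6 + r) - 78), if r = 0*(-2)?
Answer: 7182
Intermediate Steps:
r = 0
-63*(6*(-6 + r) - 78) = -63*(6*(-6 + 0) - 78) = -63*(6*(-6) - 78) = -63*(-36 - 78) = -63*(-114) = 7182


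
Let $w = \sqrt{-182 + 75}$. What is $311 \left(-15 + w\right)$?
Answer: $-4665 + 311 i \sqrt{107} \approx -4665.0 + 3217.0 i$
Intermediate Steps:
$w = i \sqrt{107}$ ($w = \sqrt{-107} = i \sqrt{107} \approx 10.344 i$)
$311 \left(-15 + w\right) = 311 \left(-15 + i \sqrt{107}\right) = -4665 + 311 i \sqrt{107}$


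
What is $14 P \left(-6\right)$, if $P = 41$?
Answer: $-3444$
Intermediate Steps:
$14 P \left(-6\right) = 14 \cdot 41 \left(-6\right) = 574 \left(-6\right) = -3444$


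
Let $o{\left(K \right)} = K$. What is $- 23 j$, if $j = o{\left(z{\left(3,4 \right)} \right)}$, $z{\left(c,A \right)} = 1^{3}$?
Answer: $-23$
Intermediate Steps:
$z{\left(c,A \right)} = 1$
$j = 1$
$- 23 j = \left(-23\right) 1 = -23$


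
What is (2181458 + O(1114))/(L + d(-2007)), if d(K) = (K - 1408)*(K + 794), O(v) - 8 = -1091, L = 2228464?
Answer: 2180375/6370859 ≈ 0.34224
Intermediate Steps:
O(v) = -1083 (O(v) = 8 - 1091 = -1083)
d(K) = (-1408 + K)*(794 + K)
(2181458 + O(1114))/(L + d(-2007)) = (2181458 - 1083)/(2228464 + (-1117952 + (-2007)² - 614*(-2007))) = 2180375/(2228464 + (-1117952 + 4028049 + 1232298)) = 2180375/(2228464 + 4142395) = 2180375/6370859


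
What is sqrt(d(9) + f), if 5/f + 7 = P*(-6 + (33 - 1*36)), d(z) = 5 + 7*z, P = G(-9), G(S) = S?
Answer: sqrt(372738)/74 ≈ 8.2503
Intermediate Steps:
P = -9
f = 5/74 (f = 5/(-7 - 9*(-6 + (33 - 1*36))) = 5/(-7 - 9*(-6 + (33 - 36))) = 5/(-7 - 9*(-6 - 3)) = 5/(-7 - 9*(-9)) = 5/(-7 + 81) = 5/74 ≈ 0.067568)
sqrt(d(9) + f) = sqrt((5 + 7*9) + 5/74) = sqrt((5 + 63) + 5/74) = sqrt(68 + 5/74) = sqrt(5037/74) = sqrt(372738)/74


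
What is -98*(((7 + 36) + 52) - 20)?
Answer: -7350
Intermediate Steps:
-98*(((7 + 36) + 52) - 20) = -98*((43 + 52) - 20) = -98*(95 - 20) = -98*75 = -7350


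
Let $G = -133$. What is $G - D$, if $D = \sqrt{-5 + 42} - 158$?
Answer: $25 - \sqrt{37} \approx 18.917$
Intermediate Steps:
$D = -158 + \sqrt{37}$ ($D = \sqrt{37} - 158 = -158 + \sqrt{37} \approx -151.92$)
$G - D = -133 - \left(-158 + \sqrt{37}\right) = -133 + \left(158 - \sqrt{37}\right) = 25 - \sqrt{37}$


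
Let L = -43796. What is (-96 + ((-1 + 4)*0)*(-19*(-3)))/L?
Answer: 24/10949 ≈ 0.0021920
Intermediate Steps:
(-96 + ((-1 + 4)*0)*(-19*(-3)))/L = (-96 + ((-1 + 4)*0)*(-19*(-3)))/(-43796) = (-96 + (3*0)*57)*(-1/43796) = (-96 + 0*57)*(-1/43796) = (-96 + 0)*(-1/43796) = -96*(-1/43796) = 24/10949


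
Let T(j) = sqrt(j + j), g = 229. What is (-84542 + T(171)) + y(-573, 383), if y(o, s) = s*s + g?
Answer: 62376 + 3*sqrt(38) ≈ 62395.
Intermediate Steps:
T(j) = sqrt(2)*sqrt(j) (T(j) = sqrt(2*j) = sqrt(2)*sqrt(j))
y(o, s) = 229 + s**2 (y(o, s) = s*s + 229 = s**2 + 229 = 229 + s**2)
(-84542 + T(171)) + y(-573, 383) = (-84542 + sqrt(2)*sqrt(171)) + (229 + 383**2) = (-84542 + sqrt(2)*(3*sqrt(19))) + (229 + 146689) = (-84542 + 3*sqrt(38)) + 146918 = 62376 + 3*sqrt(38)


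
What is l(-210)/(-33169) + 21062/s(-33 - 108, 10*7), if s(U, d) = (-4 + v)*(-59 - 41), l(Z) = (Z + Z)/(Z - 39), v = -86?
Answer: 28991497337/12388621500 ≈ 2.3402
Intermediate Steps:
l(Z) = 2*Z/(-39 + Z) (l(Z) = (2*Z)/(-39 + Z) = 2*Z/(-39 + Z))
s(U, d) = 9000 (s(U, d) = (-4 - 86)*(-59 - 41) = -90*(-100) = 9000)
l(-210)/(-33169) + 21062/s(-33 - 108, 10*7) = (2*(-210)/(-39 - 210))/(-33169) + 21062/9000 = (2*(-210)/(-249))*(-1/33169) + 21062*(1/9000) = (2*(-210)*(-1/249))*(-1/33169) + 10531/4500 = (140/83)*(-1/33169) + 10531/4500 = -140/2753027 + 10531/4500 = 28991497337/12388621500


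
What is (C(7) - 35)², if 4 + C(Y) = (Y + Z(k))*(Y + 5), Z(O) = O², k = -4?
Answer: 56169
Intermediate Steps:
C(Y) = -4 + (5 + Y)*(16 + Y) (C(Y) = -4 + (Y + (-4)²)*(Y + 5) = -4 + (Y + 16)*(5 + Y) = -4 + (16 + Y)*(5 + Y) = -4 + (5 + Y)*(16 + Y))
(C(7) - 35)² = ((76 + 7² + 21*7) - 35)² = ((76 + 49 + 147) - 35)² = (272 - 35)² = 237² = 56169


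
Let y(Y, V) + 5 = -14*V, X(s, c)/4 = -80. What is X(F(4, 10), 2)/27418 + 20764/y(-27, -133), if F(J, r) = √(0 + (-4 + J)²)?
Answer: 284356556/25457613 ≈ 11.170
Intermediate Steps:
F(J, r) = √((-4 + J)²)
X(s, c) = -320 (X(s, c) = 4*(-80) = -320)
y(Y, V) = -5 - 14*V
X(F(4, 10), 2)/27418 + 20764/y(-27, -133) = -320/27418 + 20764/(-5 - 14*(-133)) = -320*1/27418 + 20764/(-5 + 1862) = -160/13709 + 20764/1857 = 284356556/25457613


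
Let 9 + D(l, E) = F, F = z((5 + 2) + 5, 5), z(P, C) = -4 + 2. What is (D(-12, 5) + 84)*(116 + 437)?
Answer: 40369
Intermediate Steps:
z(P, C) = -2
F = -2
D(l, E) = -11 (D(l, E) = -9 - 2 = -11)
(D(-12, 5) + 84)*(116 + 437) = (-11 + 84)*(116 + 437) = 73*553 = 40369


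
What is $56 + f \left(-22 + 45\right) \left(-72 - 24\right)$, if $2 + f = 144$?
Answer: $-313480$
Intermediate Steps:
$f = 142$ ($f = -2 + 144 = 142$)
$56 + f \left(-22 + 45\right) \left(-72 - 24\right) = 56 + 142 \left(-22 + 45\right) \left(-72 - 24\right) = 56 + 142 \cdot 23 \left(-96\right) = 56 + 142 \left(-2208\right) = 56 - 313536 = -313480$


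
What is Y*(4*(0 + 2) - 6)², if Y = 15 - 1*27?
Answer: -48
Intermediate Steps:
Y = -12 (Y = 15 - 27 = -12)
Y*(4*(0 + 2) - 6)² = -12*(4*(0 + 2) - 6)² = -12*(4*2 - 6)² = -12*(8 - 6)² = -12*2² = -12*4 = -48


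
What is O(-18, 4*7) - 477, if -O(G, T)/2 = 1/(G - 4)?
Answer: -5246/11 ≈ -476.91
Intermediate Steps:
O(G, T) = -2/(-4 + G) (O(G, T) = -2/(G - 4) = -2/(-4 + G))
O(-18, 4*7) - 477 = -2/(-4 - 18) - 477 = -2/(-22) - 477 = -2*(-1/22) - 477 = 1/11 - 477 = -5246/11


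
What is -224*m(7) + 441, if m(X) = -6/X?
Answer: 633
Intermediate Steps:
-224*m(7) + 441 = -(-1344)/7 + 441 = -224*(-6/7) + 441 = 192 + 441 = 633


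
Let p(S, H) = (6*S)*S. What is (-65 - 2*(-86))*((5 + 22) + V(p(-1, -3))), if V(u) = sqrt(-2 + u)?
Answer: 3103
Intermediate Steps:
p(S, H) = 6*S**2
(-65 - 2*(-86))*((5 + 22) + V(p(-1, -3))) = (-65 - 2*(-86))*((5 + 22) + sqrt(-2 + 6*(-1)**2)) = (-65 + 172)*(27 + sqrt(-2 + 6*1)) = 107*(27 + sqrt(-2 + 6)) = 107*(27 + sqrt(4)) = 107*(27 + 2) = 107*29 = 3103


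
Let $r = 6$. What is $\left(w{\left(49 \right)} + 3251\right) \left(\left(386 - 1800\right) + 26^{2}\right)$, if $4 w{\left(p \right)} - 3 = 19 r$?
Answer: $- \frac{4841649}{2} \approx -2.4208 \cdot 10^{6}$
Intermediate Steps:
$w{\left(p \right)} = \frac{117}{4}$ ($w{\left(p \right)} = \frac{3}{4} + \frac{19 \cdot 6}{4} = \frac{3}{4} + \frac{1}{4} \cdot 114 = \frac{3}{4} + \frac{57}{2} = \frac{117}{4}$)
$\left(w{\left(49 \right)} + 3251\right) \left(\left(386 - 1800\right) + 26^{2}\right) = \left(\frac{117}{4} + 3251\right) \left(\left(386 - 1800\right) + 26^{2}\right) = \frac{13121 \left(\left(386 - 1800\right) + 676\right)}{4} = \frac{13121 \left(-1414 + 676\right)}{4} = \frac{13121}{4} \left(-738\right) = - \frac{4841649}{2}$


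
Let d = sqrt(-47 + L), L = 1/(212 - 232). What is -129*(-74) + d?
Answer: 9546 + I*sqrt(4705)/10 ≈ 9546.0 + 6.8593*I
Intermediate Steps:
L = -1/20 (L = 1/(-20) = -1/20 ≈ -0.050000)
d = I*sqrt(4705)/10 (d = sqrt(-47 - 1/20) = sqrt(-941/20) = I*sqrt(4705)/10 ≈ 6.8593*I)
-129*(-74) + d = -129*(-74) + I*sqrt(4705)/10 = 9546 + I*sqrt(4705)/10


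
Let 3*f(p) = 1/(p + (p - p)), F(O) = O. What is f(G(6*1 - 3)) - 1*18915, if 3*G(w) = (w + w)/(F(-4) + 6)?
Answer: -56744/3 ≈ -18915.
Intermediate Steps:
G(w) = w/3 (G(w) = ((w + w)/(-4 + 6))/3 = ((2*w)/2)/3 = ((2*w)*(½))/3 = w/3)
f(p) = 1/(3*p) (f(p) = 1/(3*(p + (p - p))) = 1/(3*(p + 0)) = 1/(3*p))
f(G(6*1 - 3)) - 1*18915 = 1/(3*(((6*1 - 3)/3))) - 1*18915 = 1/(3*(((6 - 3)/3))) - 18915 = 1/(3*(((⅓)*3))) - 18915 = (⅓)/1 - 18915 = (⅓)*1 - 18915 = ⅓ - 18915 = -56744/3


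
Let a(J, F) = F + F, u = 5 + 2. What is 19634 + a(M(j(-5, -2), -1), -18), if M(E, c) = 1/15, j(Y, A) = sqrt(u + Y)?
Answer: 19598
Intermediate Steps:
u = 7
j(Y, A) = sqrt(7 + Y)
M(E, c) = 1/15
a(J, F) = 2*F
19634 + a(M(j(-5, -2), -1), -18) = 19634 + 2*(-18) = 19634 - 36 = 19598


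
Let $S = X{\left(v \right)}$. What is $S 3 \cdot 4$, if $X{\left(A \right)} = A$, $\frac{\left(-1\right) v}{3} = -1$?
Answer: $36$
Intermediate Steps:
$v = 3$ ($v = \left(-3\right) \left(-1\right) = 3$)
$S = 3$
$S 3 \cdot 4 = 3 \cdot 3 \cdot 4 = 3 \cdot 12 = 36$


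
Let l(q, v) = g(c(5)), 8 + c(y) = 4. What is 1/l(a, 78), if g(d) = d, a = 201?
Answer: -¼ ≈ -0.25000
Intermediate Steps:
c(y) = -4 (c(y) = -8 + 4 = -4)
l(q, v) = -4
1/l(a, 78) = 1/(-4) = -¼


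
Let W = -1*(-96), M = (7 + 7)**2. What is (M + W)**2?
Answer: 85264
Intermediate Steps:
M = 196 (M = 14**2 = 196)
W = 96
(M + W)**2 = (196 + 96)**2 = 292**2 = 85264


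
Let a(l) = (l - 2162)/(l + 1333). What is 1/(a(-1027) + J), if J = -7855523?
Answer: -102/801264409 ≈ -1.2730e-7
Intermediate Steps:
a(l) = (-2162 + l)/(1333 + l)
1/(a(-1027) + J) = 1/((-2162 - 1027)/(1333 - 1027) - 7855523) = 1/(-3189/306 - 7855523) = 1/((1/306)*(-3189) - 7855523) = 1/(-1063/102 - 7855523) = 1/(-801264409/102) = -102/801264409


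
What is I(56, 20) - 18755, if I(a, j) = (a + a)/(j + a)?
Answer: -356317/19 ≈ -18754.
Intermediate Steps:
I(a, j) = 2*a/(a + j) (I(a, j) = (2*a)/(a + j) = 2*a/(a + j))
I(56, 20) - 18755 = 2*56/(56 + 20) - 18755 = 2*56/76 - 18755 = 2*56*(1/76) - 18755 = 28/19 - 18755 = -356317/19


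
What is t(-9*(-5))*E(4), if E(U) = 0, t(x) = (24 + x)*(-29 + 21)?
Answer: 0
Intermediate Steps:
t(x) = -192 - 8*x (t(x) = (24 + x)*(-8) = -192 - 8*x)
t(-9*(-5))*E(4) = (-192 - (-72)*(-5))*0 = (-192 - 8*45)*0 = (-192 - 360)*0 = -552*0 = 0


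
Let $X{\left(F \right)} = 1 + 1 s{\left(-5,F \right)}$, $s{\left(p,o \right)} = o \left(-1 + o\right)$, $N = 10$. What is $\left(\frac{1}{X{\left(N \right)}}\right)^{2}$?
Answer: $\frac{1}{8281} \approx 0.00012076$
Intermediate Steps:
$X{\left(F \right)} = 1 + F \left(-1 + F\right)$ ($X{\left(F \right)} = 1 + 1 F \left(-1 + F\right) = 1 + F \left(-1 + F\right)$)
$\left(\frac{1}{X{\left(N \right)}}\right)^{2} = \left(\frac{1}{1 + 10 \left(-1 + 10\right)}\right)^{2} = \left(\frac{1}{1 + 10 \cdot 9}\right)^{2} = \left(\frac{1}{1 + 90}\right)^{2} = \left(\frac{1}{91}\right)^{2} = \frac{1}{8281}$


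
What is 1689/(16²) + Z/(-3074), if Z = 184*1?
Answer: 2572441/393472 ≈ 6.5378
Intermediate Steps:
Z = 184
1689/(16²) + Z/(-3074) = 1689/(16²) + 184/(-3074) = 1689/256 + 184*(-1/3074) = 1689*(1/256) - 92/1537 = 1689/256 - 92/1537 = 2572441/393472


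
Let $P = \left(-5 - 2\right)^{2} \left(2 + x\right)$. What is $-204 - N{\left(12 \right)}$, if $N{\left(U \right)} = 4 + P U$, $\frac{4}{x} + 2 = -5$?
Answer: $-1048$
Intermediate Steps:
$x = - \frac{4}{7}$ ($x = \frac{4}{-2 - 5} = \frac{4}{-7} = 4 \left(- \frac{1}{7}\right) = - \frac{4}{7} \approx -0.57143$)
$P = 70$ ($P = \left(-5 - 2\right)^{2} \left(2 - \frac{4}{7}\right) = \left(-7\right)^{2} \cdot \frac{10}{7} = 49 \cdot \frac{10}{7} = 70$)
$N{\left(U \right)} = 4 + 70 U$
$-204 - N{\left(12 \right)} = -204 - \left(4 + 70 \cdot 12\right) = -204 - \left(4 + 840\right) = -204 - 844 = -1048$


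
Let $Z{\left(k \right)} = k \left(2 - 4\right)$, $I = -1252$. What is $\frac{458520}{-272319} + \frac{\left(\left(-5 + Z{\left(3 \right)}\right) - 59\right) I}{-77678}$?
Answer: $- \frac{9913825620}{3525532547} \approx -2.812$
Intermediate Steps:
$Z{\left(k \right)} = - 2 k$ ($Z{\left(k \right)} = k \left(-2\right) = - 2 k$)
$\frac{458520}{-272319} + \frac{\left(\left(-5 + Z{\left(3 \right)}\right) - 59\right) I}{-77678} = \frac{458520}{-272319} + \frac{\left(\left(-5 - 6\right) - 59\right) \left(-1252\right)}{-77678} = 458520 \left(- \frac{1}{272319}\right) + \left(\left(-5 - 6\right) - 59\right) \left(-1252\right) \left(- \frac{1}{77678}\right) = - \frac{152840}{90773} + \left(-11 - 59\right) \left(-1252\right) \left(- \frac{1}{77678}\right) = - \frac{152840}{90773} + \left(-70\right) \left(-1252\right) \left(- \frac{1}{77678}\right) = - \frac{152840}{90773} + 87640 \left(- \frac{1}{77678}\right) = - \frac{152840}{90773} - \frac{43820}{38839} = - \frac{9913825620}{3525532547}$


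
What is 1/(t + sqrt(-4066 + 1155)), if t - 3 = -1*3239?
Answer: -3236/10474607 - I*sqrt(2911)/10474607 ≈ -0.00030894 - 5.1509e-6*I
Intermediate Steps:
t = -3236 (t = 3 - 1*3239 = 3 - 3239 = -3236)
1/(t + sqrt(-4066 + 1155)) = 1/(-3236 + sqrt(-4066 + 1155)) = 1/(-3236 + sqrt(-2911)) = 1/(-3236 + I*sqrt(2911))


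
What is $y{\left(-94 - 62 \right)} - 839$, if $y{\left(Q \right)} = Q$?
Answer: $-995$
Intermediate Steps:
$y{\left(-94 - 62 \right)} - 839 = \left(-94 - 62\right) - 839 = -156 - 839 = -995$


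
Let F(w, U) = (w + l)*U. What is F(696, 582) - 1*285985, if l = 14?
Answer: 127235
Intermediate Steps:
F(w, U) = U*(14 + w) (F(w, U) = (w + 14)*U = (14 + w)*U = U*(14 + w))
F(696, 582) - 1*285985 = 582*(14 + 696) - 1*285985 = 582*710 - 285985 = 413220 - 285985 = 127235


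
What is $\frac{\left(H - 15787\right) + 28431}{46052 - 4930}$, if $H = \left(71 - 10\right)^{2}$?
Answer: $\frac{16365}{41122} \approx 0.39796$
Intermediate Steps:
$H = 3721$ ($H = 61^{2} = 3721$)
$\frac{\left(H - 15787\right) + 28431}{46052 - 4930} = \frac{\left(3721 - 15787\right) + 28431}{46052 - 4930} = \frac{\left(3721 - 15787\right) + 28431}{41122} = \left(-12066 + 28431\right) \frac{1}{41122} = 16365 \cdot \frac{1}{41122} = \frac{16365}{41122}$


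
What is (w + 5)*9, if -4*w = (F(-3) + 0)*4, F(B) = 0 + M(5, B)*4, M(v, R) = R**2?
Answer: -279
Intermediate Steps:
F(B) = 4*B**2 (F(B) = 0 + B**2*4 = 0 + 4*B**2 = 4*B**2)
w = -36 (w = -(4*(-3)**2 + 0)*4/4 = -(4*9 + 0)*4/4 = -(36 + 0)*4/4 = -9*4 = -1/4*144 = -36)
(w + 5)*9 = (-36 + 5)*9 = -31*9 = -279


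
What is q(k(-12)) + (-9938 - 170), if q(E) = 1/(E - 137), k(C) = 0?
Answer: -1384797/137 ≈ -10108.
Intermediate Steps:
q(E) = 1/(-137 + E)
q(k(-12)) + (-9938 - 170) = 1/(-137 + 0) + (-9938 - 170) = 1/(-137) - 10108 = -1/137 - 10108 = -1384797/137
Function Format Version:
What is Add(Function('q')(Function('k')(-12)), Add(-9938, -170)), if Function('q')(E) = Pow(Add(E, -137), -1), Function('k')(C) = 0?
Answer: Rational(-1384797, 137) ≈ -10108.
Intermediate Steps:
Function('q')(E) = Pow(Add(-137, E), -1)
Add(Function('q')(Function('k')(-12)), Add(-9938, -170)) = Add(Pow(Add(-137, 0), -1), Add(-9938, -170)) = Add(Pow(-137, -1), -10108) = Add(Rational(-1, 137), -10108) = Rational(-1384797, 137)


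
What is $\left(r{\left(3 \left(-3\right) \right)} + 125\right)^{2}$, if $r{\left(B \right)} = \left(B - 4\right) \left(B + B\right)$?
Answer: $128881$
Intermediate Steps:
$r{\left(B \right)} = 2 B \left(-4 + B\right)$ ($r{\left(B \right)} = \left(-4 + B\right) 2 B = 2 B \left(-4 + B\right)$)
$\left(r{\left(3 \left(-3\right) \right)} + 125\right)^{2} = \left(2 \cdot 3 \left(-3\right) \left(-4 + 3 \left(-3\right)\right) + 125\right)^{2} = \left(2 \left(-9\right) \left(-4 - 9\right) + 125\right)^{2} = \left(2 \left(-9\right) \left(-13\right) + 125\right)^{2} = \left(234 + 125\right)^{2} = 359^{2} = 128881$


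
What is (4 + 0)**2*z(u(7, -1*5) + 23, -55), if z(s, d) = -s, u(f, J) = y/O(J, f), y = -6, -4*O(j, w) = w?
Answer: -2960/7 ≈ -422.86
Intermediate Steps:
O(j, w) = -w/4
u(f, J) = 24/f (u(f, J) = -6*(-4/f) = -(-24)/f = 24/f)
(4 + 0)**2*z(u(7, -1*5) + 23, -55) = (4 + 0)**2*(-(24/7 + 23)) = 4**2*(-(24*(1/7) + 23)) = 16*(-(24/7 + 23)) = 16*(-1*185/7) = 16*(-185/7) = -2960/7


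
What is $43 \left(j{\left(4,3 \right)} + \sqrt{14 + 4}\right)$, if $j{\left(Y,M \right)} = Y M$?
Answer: $516 + 129 \sqrt{2} \approx 698.43$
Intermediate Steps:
$j{\left(Y,M \right)} = M Y$
$43 \left(j{\left(4,3 \right)} + \sqrt{14 + 4}\right) = 43 \left(3 \cdot 4 + \sqrt{14 + 4}\right) = 43 \left(12 + \sqrt{18}\right) = 43 \left(12 + 3 \sqrt{2}\right) = 516 + 129 \sqrt{2}$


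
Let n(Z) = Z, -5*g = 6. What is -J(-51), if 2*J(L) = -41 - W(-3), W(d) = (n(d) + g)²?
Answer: 733/25 ≈ 29.320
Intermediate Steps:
g = -6/5 (g = -⅕*6 = -6/5 ≈ -1.2000)
W(d) = (-6/5 + d)² (W(d) = (d - 6/5)² = (-6/5 + d)²)
J(L) = -733/25 (J(L) = (-41 - (-6 + 5*(-3))²/25)/2 = (-41 - (-6 - 15)²/25)/2 = (-41 - (-21)²/25)/2 = (-41 - 441/25)/2 = (½)*(-1466/25) = -733/25)
-J(-51) = -1*(-733/25) = 733/25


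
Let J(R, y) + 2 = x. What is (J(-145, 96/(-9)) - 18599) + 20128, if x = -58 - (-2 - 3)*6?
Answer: 1499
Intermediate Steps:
x = -28 (x = -58 - (-5)*6 = -58 - 1*(-30) = -58 + 30 = -28)
J(R, y) = -30 (J(R, y) = -2 - 28 = -30)
(J(-145, 96/(-9)) - 18599) + 20128 = (-30 - 18599) + 20128 = -18629 + 20128 = 1499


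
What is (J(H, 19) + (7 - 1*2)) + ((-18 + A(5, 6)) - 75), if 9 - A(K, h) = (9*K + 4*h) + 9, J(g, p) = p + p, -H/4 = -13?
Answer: -119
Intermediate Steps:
H = 52 (H = -4*(-13) = 52)
J(g, p) = 2*p
A(K, h) = -9*K - 4*h (A(K, h) = 9 - ((9*K + 4*h) + 9) = 9 - ((4*h + 9*K) + 9) = 9 - (9 + 4*h + 9*K) = 9 + (-9 - 9*K - 4*h) = -9*K - 4*h)
(J(H, 19) + (7 - 1*2)) + ((-18 + A(5, 6)) - 75) = (2*19 + (7 - 1*2)) + ((-18 + (-9*5 - 4*6)) - 75) = (38 + (7 - 2)) + ((-18 + (-45 - 24)) - 75) = (38 + 5) + ((-18 - 69) - 75) = 43 + (-87 - 75) = 43 - 162 = -119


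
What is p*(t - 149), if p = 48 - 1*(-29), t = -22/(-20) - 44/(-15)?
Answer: -334873/30 ≈ -11162.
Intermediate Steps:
t = 121/30 (t = -22*(-1/20) - 44*(-1/15) = 11/10 + 44/15 = 121/30 ≈ 4.0333)
p = 77 (p = 48 + 29 = 77)
p*(t - 149) = 77*(121/30 - 149) = 77*(-4349/30) = -334873/30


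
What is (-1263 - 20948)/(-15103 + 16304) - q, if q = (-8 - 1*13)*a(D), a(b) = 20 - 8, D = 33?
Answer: 280441/1201 ≈ 233.51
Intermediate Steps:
a(b) = 12
q = -252 (q = (-8 - 1*13)*12 = (-8 - 13)*12 = -21*12 = -252)
(-1263 - 20948)/(-15103 + 16304) - q = (-1263 - 20948)/(-15103 + 16304) - 1*(-252) = -22211/1201 + 252 = 280441/1201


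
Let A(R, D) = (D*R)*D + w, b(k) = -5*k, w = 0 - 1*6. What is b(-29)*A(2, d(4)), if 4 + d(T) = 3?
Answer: -580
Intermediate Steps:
w = -6 (w = 0 - 6 = -6)
d(T) = -1 (d(T) = -4 + 3 = -1)
A(R, D) = -6 + R*D**2 (A(R, D) = (D*R)*D - 6 = R*D**2 - 6 = -6 + R*D**2)
b(-29)*A(2, d(4)) = (-5*(-29))*(-6 + 2*(-1)**2) = 145*(-6 + 2*1) = 145*(-6 + 2) = 145*(-4) = -580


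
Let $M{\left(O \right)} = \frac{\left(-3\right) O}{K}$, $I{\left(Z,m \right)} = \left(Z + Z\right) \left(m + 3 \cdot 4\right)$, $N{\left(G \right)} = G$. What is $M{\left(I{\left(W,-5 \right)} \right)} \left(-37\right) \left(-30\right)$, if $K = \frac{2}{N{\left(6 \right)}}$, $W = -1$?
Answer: $139860$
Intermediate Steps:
$K = \frac{1}{3}$ ($K = \frac{2}{6} = 2 \cdot \frac{1}{6} = \frac{1}{3} \approx 0.33333$)
$I{\left(Z,m \right)} = 2 Z \left(12 + m\right)$ ($I{\left(Z,m \right)} = 2 Z \left(m + 12\right) = 2 Z \left(12 + m\right)$)
$M{\left(O \right)} = - 9 O$ ($M{\left(O \right)} = - 3 O \frac{1}{\frac{1}{3}} = - 3 O 3 = - 9 O$)
$M{\left(I{\left(W,-5 \right)} \right)} \left(-37\right) \left(-30\right) = - 9 \cdot 2 \left(-1\right) \left(12 - 5\right) \left(-37\right) \left(-30\right) = - 9 \cdot 2 \left(-1\right) 7 \left(-37\right) \left(-30\right) = \left(-9\right) \left(-14\right) \left(-37\right) \left(-30\right) = 126 \left(-37\right) \left(-30\right) = \left(-4662\right) \left(-30\right) = 139860$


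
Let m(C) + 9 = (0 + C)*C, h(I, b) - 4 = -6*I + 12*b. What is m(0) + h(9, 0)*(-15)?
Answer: 741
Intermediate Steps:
h(I, b) = 4 - 6*I + 12*b (h(I, b) = 4 + (-6*I + 12*b) = 4 - 6*I + 12*b)
m(C) = -9 + C**2 (m(C) = -9 + (0 + C)*C = -9 + C*C = -9 + C**2)
m(0) + h(9, 0)*(-15) = (-9 + 0**2) + (4 - 6*9 + 12*0)*(-15) = (-9 + 0) + (4 - 54 + 0)*(-15) = -9 - 50*(-15) = -9 + 750 = 741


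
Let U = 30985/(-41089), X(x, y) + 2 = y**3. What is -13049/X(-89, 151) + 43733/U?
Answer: -6186791211107178/106679774765 ≈ -57994.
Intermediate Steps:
X(x, y) = -2 + y**3
U = -30985/41089 (U = 30985*(-1/41089) = -30985/41089 ≈ -0.75410)
-13049/X(-89, 151) + 43733/U = -13049/(-2 + 151**3) + 43733/(-30985/41089) = -13049/(-2 + 3442951) + 43733*(-41089/30985) = -13049/3442949 - 1796945237/30985 = -6186791211107178/106679774765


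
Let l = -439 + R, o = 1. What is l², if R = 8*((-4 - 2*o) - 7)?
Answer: 294849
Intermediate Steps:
R = -104 (R = 8*((-4 - 2*1) - 7) = 8*((-4 - 2) - 7) = 8*(-6 - 7) = 8*(-13) = -104)
l = -543 (l = -439 - 104 = -543)
l² = (-543)² = 294849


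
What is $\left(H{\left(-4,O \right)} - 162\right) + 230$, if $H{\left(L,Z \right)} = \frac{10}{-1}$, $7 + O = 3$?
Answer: $58$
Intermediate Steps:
$O = -4$ ($O = -7 + 3 = -4$)
$H{\left(L,Z \right)} = -10$ ($H{\left(L,Z \right)} = 10 \left(-1\right) = -10$)
$\left(H{\left(-4,O \right)} - 162\right) + 230 = \left(-10 - 162\right) + 230 = -172 + 230 = 58$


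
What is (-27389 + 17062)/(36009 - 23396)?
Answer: -10327/12613 ≈ -0.81876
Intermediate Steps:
(-27389 + 17062)/(36009 - 23396) = -10327/12613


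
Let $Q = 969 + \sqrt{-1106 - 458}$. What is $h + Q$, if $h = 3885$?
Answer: $4854 + 2 i \sqrt{391} \approx 4854.0 + 39.547 i$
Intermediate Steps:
$Q = 969 + 2 i \sqrt{391}$ ($Q = 969 + \sqrt{-1564} = 969 + 2 i \sqrt{391} \approx 969.0 + 39.547 i$)
$h + Q = 3885 + \left(969 + 2 i \sqrt{391}\right) = 4854 + 2 i \sqrt{391}$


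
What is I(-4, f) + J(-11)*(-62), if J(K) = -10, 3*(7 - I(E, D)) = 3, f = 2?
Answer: 626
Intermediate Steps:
I(E, D) = 6 (I(E, D) = 7 - 1/3*3 = 7 - 1 = 6)
I(-4, f) + J(-11)*(-62) = 6 - 10*(-62) = 6 + 620 = 626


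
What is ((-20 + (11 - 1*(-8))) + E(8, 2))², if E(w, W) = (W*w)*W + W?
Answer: 1089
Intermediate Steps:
E(w, W) = W + w*W² (E(w, W) = w*W² + W = W + w*W²)
((-20 + (11 - 1*(-8))) + E(8, 2))² = ((-20 + (11 - 1*(-8))) + 2*(1 + 2*8))² = ((-20 + (11 + 8)) + 2*(1 + 16))² = ((-20 + 19) + 2*17)² = (-1 + 34)² = 33² = 1089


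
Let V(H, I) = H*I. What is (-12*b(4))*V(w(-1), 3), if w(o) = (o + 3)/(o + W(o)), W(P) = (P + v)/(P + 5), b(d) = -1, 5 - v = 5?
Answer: -288/5 ≈ -57.600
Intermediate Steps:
v = 0 (v = 5 - 1*5 = 5 - 5 = 0)
W(P) = P/(5 + P) (W(P) = (P + 0)/(P + 5) = P/(5 + P))
w(o) = (3 + o)/(o + o/(5 + o)) (w(o) = (o + 3)/(o + o/(5 + o)) = (3 + o)/(o + o/(5 + o)))
(-12*b(4))*V(w(-1), 3) = (-12*(-1))*(((3 - 1)*(5 - 1)/((-1)*(6 - 1)))*3) = 12*(-1*2*4/5*3) = 12*(-1*⅕*2*4*3) = 12*(-8/5*3) = 12*(-24/5) = -288/5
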